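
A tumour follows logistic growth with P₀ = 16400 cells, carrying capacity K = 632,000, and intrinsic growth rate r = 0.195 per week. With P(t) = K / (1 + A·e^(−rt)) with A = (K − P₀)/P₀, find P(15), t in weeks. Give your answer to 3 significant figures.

A = (632000 − 16400)/16400 = 37.53659
P(15) = 632000 / (1 + 37.53659·e^(−0.195·15)) = 632000 / (1 + 37.53659·0.053665)
= 632000 / 3.01439 ≈ 209661.04

≈ 210,000 cells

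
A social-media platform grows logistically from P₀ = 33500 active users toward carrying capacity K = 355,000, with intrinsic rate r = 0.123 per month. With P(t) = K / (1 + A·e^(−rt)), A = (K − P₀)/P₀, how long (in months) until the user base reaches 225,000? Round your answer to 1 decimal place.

t ≈ 22.8 months

A = (355000 − 33500)/33500 = 9.59701
225000 = 355000/(1 + 9.59701·e^(−0.123t)) → 1 + 9.59701·e^(−0.123t) = 1.57778
e^(−0.123t) = 0.060204 → t = ln(16.61022)/0.123 = 2.81002/0.123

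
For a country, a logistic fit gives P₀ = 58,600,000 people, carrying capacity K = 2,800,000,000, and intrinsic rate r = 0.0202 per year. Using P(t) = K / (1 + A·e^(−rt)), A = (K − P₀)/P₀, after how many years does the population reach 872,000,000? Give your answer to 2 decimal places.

t ≈ 151.09 years

A = (2800000000 − 58600000)/58600000 = 46.78157
872000000 = 2800000000/(1 + 46.78157·e^(−0.0202t)) → 1 + 46.78157·e^(−0.0202t) = 3.21101
e^(−0.0202t) = 0.047262 → t = ln(21.15847)/0.0202 = 3.05204/0.0202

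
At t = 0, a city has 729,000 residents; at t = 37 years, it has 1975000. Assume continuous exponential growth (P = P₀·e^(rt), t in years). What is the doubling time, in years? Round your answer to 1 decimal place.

r = ln(1975000/729000) / 37 = ln(2.70919) / 37 ≈ 0.026936 per year
doubling time = ln 2 / |r| = 0.69315 / 0.026936

doubling time ≈ 25.7 years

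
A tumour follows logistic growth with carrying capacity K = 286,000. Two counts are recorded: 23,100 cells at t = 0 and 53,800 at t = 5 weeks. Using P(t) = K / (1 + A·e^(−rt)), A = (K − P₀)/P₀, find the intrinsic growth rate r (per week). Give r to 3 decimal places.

A = (286000 − 23100)/23100 = 11.38095
53800 = 286000/(1 + 11.38095·e^(−r·5)) → e^(−5r) = (5.31599 − 1)/11.38095 = 0.379229
r = −ln(0.379229)/5 = 0.96962/5

r ≈ 0.194 per week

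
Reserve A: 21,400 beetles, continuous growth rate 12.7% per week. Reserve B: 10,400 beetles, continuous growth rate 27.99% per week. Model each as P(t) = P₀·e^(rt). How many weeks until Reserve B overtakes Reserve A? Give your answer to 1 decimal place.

t ≈ 4.7 weeks

21400·e^(0.127t) = 10400·e^(0.2799t)
21400/10400 = e^((0.2799 − 0.127)t) → ln(2.05769) = 0.1529·t
t = 0.72159 / 0.1529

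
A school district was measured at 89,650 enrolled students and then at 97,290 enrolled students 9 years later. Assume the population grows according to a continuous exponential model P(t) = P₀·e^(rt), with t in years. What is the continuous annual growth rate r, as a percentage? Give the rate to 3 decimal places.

r ≈ 0.909% per year

97290 = 89650 · e^(r·9)
e^(9r) = 97290/89650 = 1.08522
r = ln(1.08522) / 9 = 0.08178 / 9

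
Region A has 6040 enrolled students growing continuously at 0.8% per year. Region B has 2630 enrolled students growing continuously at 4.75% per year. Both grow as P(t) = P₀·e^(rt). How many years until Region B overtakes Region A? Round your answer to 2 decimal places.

t ≈ 21.05 years

6040·e^(0.008t) = 2630·e^(0.0475t)
6040/2630 = e^((0.0475 − 0.008)t) → ln(2.29658) = 0.0395·t
t = 0.83142 / 0.0395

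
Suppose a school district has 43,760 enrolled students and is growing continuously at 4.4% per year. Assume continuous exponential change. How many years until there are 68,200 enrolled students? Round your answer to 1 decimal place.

t ≈ 10.1 years

68200 = 43760 · e^(0.044·t)
t = ln(68200/43760) / 0.044 = ln(1.5585) / 0.044 = 0.44372 / 0.044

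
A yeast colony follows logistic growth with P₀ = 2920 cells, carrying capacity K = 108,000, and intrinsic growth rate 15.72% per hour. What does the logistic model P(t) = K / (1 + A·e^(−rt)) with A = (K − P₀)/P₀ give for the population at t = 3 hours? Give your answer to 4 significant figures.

A = (108000 − 2920)/2920 = 35.9863
P(3) = 108000 / (1 + 35.9863·e^(−0.1572·3)) = 108000 / (1 + 35.9863·0.624003)
= 108000 / 23.45556 ≈ 4604.45

≈ 4,604 cells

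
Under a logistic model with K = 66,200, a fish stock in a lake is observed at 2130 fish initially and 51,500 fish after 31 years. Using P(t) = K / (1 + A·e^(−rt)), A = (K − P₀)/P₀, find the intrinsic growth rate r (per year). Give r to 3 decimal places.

r ≈ 0.150 per year

A = (66200 − 2130)/2130 = 30.07981
51500 = 66200/(1 + 30.07981·e^(−r·31)) → e^(−31r) = (1.28544 − 1)/30.07981 = 0.009489
r = −ln(0.009489)/31 = 4.65759/31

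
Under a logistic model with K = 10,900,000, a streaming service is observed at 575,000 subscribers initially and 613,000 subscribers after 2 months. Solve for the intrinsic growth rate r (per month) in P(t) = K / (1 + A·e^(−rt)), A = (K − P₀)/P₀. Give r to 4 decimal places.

r ≈ 0.0338 per month

A = (10900000 − 575000)/575000 = 17.95652
613000 = 10900000/(1 + 17.95652·e^(−r·2)) → e^(−2r) = (17.7814 − 1)/17.95652 = 0.934558
r = −ln(0.934558)/2 = 0.06768/2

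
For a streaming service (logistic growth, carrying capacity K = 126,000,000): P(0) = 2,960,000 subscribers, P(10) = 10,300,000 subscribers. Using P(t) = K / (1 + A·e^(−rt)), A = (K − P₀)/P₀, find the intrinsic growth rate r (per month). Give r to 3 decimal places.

A = (126000000 − 2960000)/2960000 = 41.56757
10300000 = 126000000/(1 + 41.56757·e^(−r·10)) → e^(−10r) = (12.23301 − 1)/41.56757 = 0.270235
r = −ln(0.270235)/10 = 1.30846/10

r ≈ 0.131 per month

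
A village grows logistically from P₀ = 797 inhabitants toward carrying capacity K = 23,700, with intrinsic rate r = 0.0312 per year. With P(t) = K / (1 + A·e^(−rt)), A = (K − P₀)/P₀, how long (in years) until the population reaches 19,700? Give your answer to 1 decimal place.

t ≈ 158.7 years

A = (23700 − 797)/797 = 28.73651
19700 = 23700/(1 + 28.73651·e^(−0.0312t)) → 1 + 28.73651·e^(−0.0312t) = 1.20305
e^(−0.0312t) = 0.007066 → t = ln(141.52732)/0.0312 = 4.95249/0.0312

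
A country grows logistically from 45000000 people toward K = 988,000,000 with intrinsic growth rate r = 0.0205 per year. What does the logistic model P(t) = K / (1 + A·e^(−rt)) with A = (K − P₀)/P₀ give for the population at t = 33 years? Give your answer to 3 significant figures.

A = (988000000 − 45000000)/45000000 = 20.95556
P(33) = 988000000 / (1 + 20.95556·e^(−0.0205·33)) = 988000000 / (1 + 20.95556·0.508393)
= 988000000 / 11.65366 ≈ 84780209.05

≈ 84,800,000 people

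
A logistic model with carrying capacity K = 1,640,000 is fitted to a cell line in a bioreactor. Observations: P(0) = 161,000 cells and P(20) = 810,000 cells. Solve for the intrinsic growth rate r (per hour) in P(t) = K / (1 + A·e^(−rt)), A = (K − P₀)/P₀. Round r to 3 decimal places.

A = (1640000 − 161000)/161000 = 9.18634
810000 = 1640000/(1 + 9.18634·e^(−r·20)) → e^(−20r) = (2.02469 − 1)/9.18634 = 0.111545
r = −ln(0.111545)/20 = 2.19333/20

r ≈ 0.110 per hour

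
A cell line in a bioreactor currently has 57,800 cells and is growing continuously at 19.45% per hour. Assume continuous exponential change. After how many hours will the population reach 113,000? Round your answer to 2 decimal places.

113000 = 57800 · e^(0.1945·t)
t = ln(113000/57800) / 0.1945 = ln(1.95502) / 0.1945 = 0.6704 / 0.1945

t ≈ 3.45 hours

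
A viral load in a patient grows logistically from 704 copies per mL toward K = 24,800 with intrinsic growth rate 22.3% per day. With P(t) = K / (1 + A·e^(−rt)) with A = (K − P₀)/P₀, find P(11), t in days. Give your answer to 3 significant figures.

≈ 6,290 copies per mL

A = (24800 − 704)/704 = 34.22727
P(11) = 24800 / (1 + 34.22727·e^(−0.223·11)) = 24800 / (1 + 34.22727·0.086035)
= 24800 / 3.94475 ≈ 6286.84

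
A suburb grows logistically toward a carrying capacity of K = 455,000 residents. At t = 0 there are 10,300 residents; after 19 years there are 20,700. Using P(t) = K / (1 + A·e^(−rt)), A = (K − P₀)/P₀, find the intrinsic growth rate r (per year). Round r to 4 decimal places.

r ≈ 0.0380 per year

A = (455000 − 10300)/10300 = 43.17476
20700 = 455000/(1 + 43.17476·e^(−r·19)) → e^(−19r) = (21.98068 − 1)/43.17476 = 0.485948
r = −ln(0.485948)/19 = 0.72165/19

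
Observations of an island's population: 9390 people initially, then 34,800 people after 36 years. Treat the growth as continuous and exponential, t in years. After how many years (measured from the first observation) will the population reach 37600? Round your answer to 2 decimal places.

r = ln(34800/9390) / 36 ≈ 0.036388 per year
t = ln(37600/9390) / r = 1.38736 / 0.036388 ≈ 38.127

t ≈ 38.13 years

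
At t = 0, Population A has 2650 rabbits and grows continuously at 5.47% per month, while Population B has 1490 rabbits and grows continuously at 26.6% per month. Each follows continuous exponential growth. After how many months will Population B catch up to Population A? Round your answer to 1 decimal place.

2650·e^(0.0547t) = 1490·e^(0.266t)
2650/1490 = e^((0.266 − 0.0547)t) → ln(1.77852) = 0.2113·t
t = 0.57578 / 0.2113

t ≈ 2.7 months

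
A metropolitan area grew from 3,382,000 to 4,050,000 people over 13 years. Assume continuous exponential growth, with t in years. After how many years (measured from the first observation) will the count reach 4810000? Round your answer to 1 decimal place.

t ≈ 25.4 years

r = ln(4050000/3382000) / 13 ≈ 0.013865 per year
t = ln(4810000/3382000) / r = 0.35223 / 0.013865 ≈ 25.404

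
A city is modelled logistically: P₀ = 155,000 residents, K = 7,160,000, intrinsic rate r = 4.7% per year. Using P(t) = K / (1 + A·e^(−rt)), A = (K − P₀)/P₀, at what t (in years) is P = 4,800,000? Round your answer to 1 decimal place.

t ≈ 96.2 years

A = (7160000 − 155000)/155000 = 45.19355
4800000 = 7160000/(1 + 45.19355·e^(−0.047t)) → 1 + 45.19355·e^(−0.047t) = 1.49167
e^(−0.047t) = 0.010879 → t = ln(91.91908)/0.047 = 4.52091/0.047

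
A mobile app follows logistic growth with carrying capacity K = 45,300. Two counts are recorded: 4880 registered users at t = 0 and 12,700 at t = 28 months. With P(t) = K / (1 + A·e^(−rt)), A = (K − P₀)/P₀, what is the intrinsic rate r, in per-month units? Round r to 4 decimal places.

r ≈ 0.0418 per month

A = (45300 − 4880)/4880 = 8.28279
12700 = 45300/(1 + 8.28279·e^(−r·28)) → e^(−28r) = (3.56693 − 1)/8.28279 = 0.309911
r = −ln(0.309911)/28 = 1.17147/28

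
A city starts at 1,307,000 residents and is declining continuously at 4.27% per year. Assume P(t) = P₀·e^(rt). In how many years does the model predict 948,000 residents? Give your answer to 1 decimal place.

948000 = 1307000 · e^(-0.0427·t)
t = ln(948000/1307000) / -0.0427 = ln(0.72533) / -0.0427 = -0.32114 / -0.0427

t ≈ 7.5 years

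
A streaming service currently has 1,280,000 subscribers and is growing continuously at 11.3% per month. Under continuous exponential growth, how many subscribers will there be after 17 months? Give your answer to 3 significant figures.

≈ 8,740,000 subscribers

P(17) = 1280000 · e^(0.113·17) = 1280000 · e^(1.921)
= 1280000 · 6.82778 ≈ 8739562.03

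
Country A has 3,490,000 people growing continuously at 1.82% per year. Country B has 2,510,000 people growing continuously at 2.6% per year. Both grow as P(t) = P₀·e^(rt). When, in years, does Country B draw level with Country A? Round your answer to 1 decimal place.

3490000·e^(0.0182t) = 2510000·e^(0.026t)
3490000/2510000 = e^((0.026 − 0.0182)t) → ln(1.39044) = 0.0078·t
t = 0.32962 / 0.0078

t ≈ 42.3 years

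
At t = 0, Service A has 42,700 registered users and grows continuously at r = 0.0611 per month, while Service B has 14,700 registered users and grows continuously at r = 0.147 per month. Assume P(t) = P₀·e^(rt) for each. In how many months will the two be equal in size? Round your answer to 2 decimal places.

t ≈ 12.41 months

42700·e^(0.0611t) = 14700·e^(0.147t)
42700/14700 = e^((0.147 − 0.0611)t) → ln(2.90476) = 0.0859·t
t = 1.06635 / 0.0859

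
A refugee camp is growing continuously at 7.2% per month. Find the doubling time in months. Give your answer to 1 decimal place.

doubling time = ln(2) / |r| = 0.69315 / 0.072

doubling time ≈ 9.6 months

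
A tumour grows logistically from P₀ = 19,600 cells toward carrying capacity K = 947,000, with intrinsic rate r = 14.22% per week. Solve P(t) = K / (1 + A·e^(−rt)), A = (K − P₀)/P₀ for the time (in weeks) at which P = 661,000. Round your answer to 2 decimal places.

A = (947000 − 19600)/19600 = 47.31633
661000 = 947000/(1 + 47.31633·e^(−0.1422t)) → 1 + 47.31633·e^(−0.1422t) = 1.43268
e^(−0.1422t) = 0.009144 → t = ln(109.35696)/0.1422 = 4.69462/0.1422

t ≈ 33.01 weeks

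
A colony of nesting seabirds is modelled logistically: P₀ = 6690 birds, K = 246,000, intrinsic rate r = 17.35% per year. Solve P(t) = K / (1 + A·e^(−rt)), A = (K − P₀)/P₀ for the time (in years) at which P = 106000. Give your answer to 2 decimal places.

A = (246000 − 6690)/6690 = 35.7713
106000 = 246000/(1 + 35.7713·e^(−0.1735t)) → 1 + 35.7713·e^(−0.1735t) = 2.32075
e^(−0.1735t) = 0.036922 → t = ln(27.08398)/0.1735 = 3.29894/0.1735

t ≈ 19.01 years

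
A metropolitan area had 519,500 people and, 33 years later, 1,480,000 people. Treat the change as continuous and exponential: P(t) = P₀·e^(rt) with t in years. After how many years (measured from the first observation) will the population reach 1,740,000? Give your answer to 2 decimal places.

t ≈ 38.10 years

r = ln(1480000/519500) / 33 ≈ 0.031725 per year
t = ln(1740000/519500) / r = 1.20877 / 0.031725 ≈ 38.101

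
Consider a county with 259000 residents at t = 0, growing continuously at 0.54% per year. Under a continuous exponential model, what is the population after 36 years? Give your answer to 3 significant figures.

P(36) = 259000 · e^(0.0054·36) = 259000 · e^(0.1944)
= 259000 · 1.21458 ≈ 314576.74

≈ 315,000 residents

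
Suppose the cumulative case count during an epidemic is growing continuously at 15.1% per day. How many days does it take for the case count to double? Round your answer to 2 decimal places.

doubling time = ln(2) / |r| = 0.69315 / 0.151

doubling time ≈ 4.59 days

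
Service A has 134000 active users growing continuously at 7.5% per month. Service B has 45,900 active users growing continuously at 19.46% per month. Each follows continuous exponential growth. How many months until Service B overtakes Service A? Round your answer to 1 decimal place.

134000·e^(0.075t) = 45900·e^(0.1946t)
134000/45900 = e^((0.1946 − 0.075)t) → ln(2.91939) = 0.1196·t
t = 1.07137 / 0.1196

t ≈ 9.0 months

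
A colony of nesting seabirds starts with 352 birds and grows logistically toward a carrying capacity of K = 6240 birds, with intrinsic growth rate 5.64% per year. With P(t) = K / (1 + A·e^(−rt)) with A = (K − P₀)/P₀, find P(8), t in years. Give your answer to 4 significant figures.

≈ 535.5 birds

A = (6240 − 352)/352 = 16.72727
P(8) = 6240 / (1 + 16.72727·e^(−0.0564·8)) = 6240 / (1 + 16.72727·0.636863)
= 6240 / 11.65299 ≈ 535.48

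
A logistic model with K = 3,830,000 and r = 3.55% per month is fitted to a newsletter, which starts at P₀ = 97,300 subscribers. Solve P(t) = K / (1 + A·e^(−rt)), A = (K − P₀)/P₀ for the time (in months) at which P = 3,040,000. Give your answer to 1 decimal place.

A = (3830000 − 97300)/97300 = 38.3628
3040000 = 3830000/(1 + 38.3628·e^(−0.0355t)) → 1 + 38.3628·e^(−0.0355t) = 1.25987
e^(−0.0355t) = 0.006774 → t = ln(147.62392)/0.0355 = 4.99467/0.0355

t ≈ 140.7 months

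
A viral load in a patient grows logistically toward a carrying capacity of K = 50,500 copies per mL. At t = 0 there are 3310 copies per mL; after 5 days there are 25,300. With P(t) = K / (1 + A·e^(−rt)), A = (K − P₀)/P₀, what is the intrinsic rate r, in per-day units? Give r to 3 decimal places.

A = (50500 − 3310)/3310 = 14.2568
25300 = 50500/(1 + 14.2568·e^(−r·5)) → e^(−5r) = (1.99605 − 1)/14.2568 = 0.069865
r = −ln(0.069865)/5 = 2.66119/5

r ≈ 0.532 per day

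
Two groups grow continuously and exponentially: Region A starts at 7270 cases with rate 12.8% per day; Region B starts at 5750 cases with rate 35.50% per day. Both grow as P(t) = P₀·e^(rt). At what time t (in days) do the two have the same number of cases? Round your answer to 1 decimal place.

t ≈ 1.0 days

7270·e^(0.128t) = 5750·e^(0.355t)
7270/5750 = e^((0.355 − 0.128)t) → ln(1.26435) = 0.227·t
t = 0.23456 / 0.227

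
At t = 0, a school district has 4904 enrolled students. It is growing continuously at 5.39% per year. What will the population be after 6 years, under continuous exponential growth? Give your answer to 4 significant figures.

≈ 6,776 enrolled students

P(6) = 4904 · e^(0.0539·6) = 4904 · e^(0.3234)
= 4904 · 1.38182 ≈ 6776.44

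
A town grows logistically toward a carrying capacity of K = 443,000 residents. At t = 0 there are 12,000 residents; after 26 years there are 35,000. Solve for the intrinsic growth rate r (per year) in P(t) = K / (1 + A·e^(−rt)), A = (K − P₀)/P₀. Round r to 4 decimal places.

A = (443000 − 12000)/12000 = 35.91667
35000 = 443000/(1 + 35.91667·e^(−r·26)) → e^(−26r) = (12.65714 − 1)/35.91667 = 0.324561
r = −ln(0.324561)/26 = 1.12528/26

r ≈ 0.0433 per year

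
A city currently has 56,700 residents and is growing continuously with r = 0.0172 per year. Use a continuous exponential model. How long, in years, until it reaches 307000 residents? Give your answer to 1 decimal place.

307000 = 56700 · e^(0.0172·t)
t = ln(307000/56700) / 0.0172 = ln(5.41446) / 0.0172 = 1.68907 / 0.0172

t ≈ 98.2 years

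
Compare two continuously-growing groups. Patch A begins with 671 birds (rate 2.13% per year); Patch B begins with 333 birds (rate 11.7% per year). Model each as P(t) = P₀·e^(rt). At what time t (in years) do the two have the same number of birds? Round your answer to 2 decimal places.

t ≈ 7.32 years

671·e^(0.0213t) = 333·e^(0.117t)
671/333 = e^((0.117 − 0.0213)t) → ln(2.01502) = 0.0957·t
t = 0.70063 / 0.0957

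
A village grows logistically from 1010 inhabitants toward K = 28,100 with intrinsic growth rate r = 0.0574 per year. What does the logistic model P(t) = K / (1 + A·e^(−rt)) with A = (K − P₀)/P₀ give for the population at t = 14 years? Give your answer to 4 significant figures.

≈ 2,160 inhabitants

A = (28100 − 1010)/1010 = 26.82178
P(14) = 28100 / (1 + 26.82178·e^(−0.0574·14)) = 28100 / (1 + 26.82178·0.447714)
= 28100 / 13.0085 ≈ 2160.13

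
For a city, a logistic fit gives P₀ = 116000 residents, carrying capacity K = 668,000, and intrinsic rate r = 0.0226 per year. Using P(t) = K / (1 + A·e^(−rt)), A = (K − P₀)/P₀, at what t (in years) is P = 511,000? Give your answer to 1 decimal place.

t ≈ 121.2 years

A = (668000 − 116000)/116000 = 4.75862
511000 = 668000/(1 + 4.75862·e^(−0.0226t)) → 1 + 4.75862·e^(−0.0226t) = 1.30724
e^(−0.0226t) = 0.064565 → t = ln(15.48825)/0.0226 = 2.74008/0.0226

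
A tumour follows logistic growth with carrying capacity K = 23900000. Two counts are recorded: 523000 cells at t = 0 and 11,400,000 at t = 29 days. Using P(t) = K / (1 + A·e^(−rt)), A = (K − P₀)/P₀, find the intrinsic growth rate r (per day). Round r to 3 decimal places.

r ≈ 0.128 per day

A = (23900000 − 523000)/523000 = 44.6979
11400000 = 23900000/(1 + 44.6979·e^(−r·29)) → e^(−29r) = (2.09649 − 1)/44.6979 = 0.024531
r = −ln(0.024531)/29 = 3.70781/29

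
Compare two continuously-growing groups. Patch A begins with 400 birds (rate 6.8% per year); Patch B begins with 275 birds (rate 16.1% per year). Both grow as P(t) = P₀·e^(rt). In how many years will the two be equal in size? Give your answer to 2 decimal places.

400·e^(0.068t) = 275·e^(0.161t)
400/275 = e^((0.161 − 0.068)t) → ln(1.45455) = 0.093·t
t = 0.37469 / 0.093

t ≈ 4.03 years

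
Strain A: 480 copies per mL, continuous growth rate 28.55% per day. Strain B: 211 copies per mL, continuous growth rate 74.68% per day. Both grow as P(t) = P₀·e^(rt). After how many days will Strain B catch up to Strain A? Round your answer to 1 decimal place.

480·e^(0.2855t) = 211·e^(0.7468t)
480/211 = e^((0.7468 − 0.2855)t) → ln(2.27488) = 0.4613·t
t = 0.82193 / 0.4613

t ≈ 1.8 days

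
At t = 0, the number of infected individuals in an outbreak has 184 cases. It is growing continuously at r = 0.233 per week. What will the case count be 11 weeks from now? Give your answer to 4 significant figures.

P(11) = 184 · e^(0.233·11) = 184 · e^(2.563)
= 184 · 12.97468 ≈ 2387.34

≈ 2,387 cases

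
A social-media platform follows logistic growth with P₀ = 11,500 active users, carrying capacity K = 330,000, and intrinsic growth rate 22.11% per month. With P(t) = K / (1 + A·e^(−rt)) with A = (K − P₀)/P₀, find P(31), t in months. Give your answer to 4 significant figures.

≈ 320,600 active users

A = (330000 − 11500)/11500 = 27.69565
P(31) = 330000 / (1 + 27.69565·e^(−0.2211·31)) = 330000 / (1 + 27.69565·0.001055)
= 330000 / 1.02922 ≈ 320630.45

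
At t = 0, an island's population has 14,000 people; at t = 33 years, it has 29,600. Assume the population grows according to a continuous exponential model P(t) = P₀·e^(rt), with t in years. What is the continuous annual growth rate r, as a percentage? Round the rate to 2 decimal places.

r ≈ 2.27% per year

29600 = 14000 · e^(r·33)
e^(33r) = 29600/14000 = 2.11429
r = ln(2.11429) / 33 = 0.74872 / 33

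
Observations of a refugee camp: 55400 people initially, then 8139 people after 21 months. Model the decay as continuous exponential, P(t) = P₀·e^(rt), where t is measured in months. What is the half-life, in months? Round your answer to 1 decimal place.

r = ln(8139/55400) / 21 = ln(0.14691) / 21 ≈ -0.091329 per month
half-life = ln 2 / |r| = 0.69315 / 0.091329

half-life ≈ 7.6 months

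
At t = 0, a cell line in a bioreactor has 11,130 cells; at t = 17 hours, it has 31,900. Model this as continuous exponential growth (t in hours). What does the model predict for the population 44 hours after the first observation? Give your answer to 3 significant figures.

r = ln(31900/11130) / 17 ≈ 0.061939 per hour
P(44) = 11130 · e^(0.061939·44) = 11130 · 15.26119 ≈ 169857.05

≈ 170,000 cells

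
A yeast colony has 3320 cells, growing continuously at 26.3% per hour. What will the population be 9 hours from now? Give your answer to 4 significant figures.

P(9) = 3320 · e^(0.263·9) = 3320 · e^(2.367)
= 3320 · 10.66535 ≈ 35408.96

≈ 35,410 cells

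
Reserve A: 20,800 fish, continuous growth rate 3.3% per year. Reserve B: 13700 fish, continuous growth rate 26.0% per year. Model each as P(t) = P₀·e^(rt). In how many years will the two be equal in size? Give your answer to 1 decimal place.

t ≈ 1.8 years

20800·e^(0.033t) = 13700·e^(0.26t)
20800/13700 = e^((0.26 − 0.033)t) → ln(1.51825) = 0.227·t
t = 0.41756 / 0.227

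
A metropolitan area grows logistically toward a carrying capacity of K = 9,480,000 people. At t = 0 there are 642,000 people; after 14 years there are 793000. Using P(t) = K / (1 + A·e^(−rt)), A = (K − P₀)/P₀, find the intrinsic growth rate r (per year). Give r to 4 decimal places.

A = (9480000 − 642000)/642000 = 13.76636
793000 = 9480000/(1 + 13.76636·e^(−r·14)) → e^(−14r) = (11.9546 − 1)/13.76636 = 0.795752
r = −ln(0.795752)/14 = 0.22847/14

r ≈ 0.0163 per year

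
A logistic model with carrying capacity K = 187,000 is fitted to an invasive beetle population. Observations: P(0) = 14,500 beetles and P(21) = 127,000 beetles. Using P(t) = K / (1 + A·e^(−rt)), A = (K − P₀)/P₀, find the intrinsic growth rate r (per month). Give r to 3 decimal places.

A = (187000 − 14500)/14500 = 11.89655
127000 = 187000/(1 + 11.89655·e^(−r·21)) → e^(−21r) = (1.47244 − 1)/11.89655 = 0.039712
r = −ln(0.039712)/21 = 3.22609/21

r ≈ 0.154 per month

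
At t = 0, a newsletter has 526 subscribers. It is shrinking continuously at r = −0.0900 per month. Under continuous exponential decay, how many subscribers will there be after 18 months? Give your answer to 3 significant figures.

P(18) = 526 · e^(-0.09·18) = 526 · e^(-1.62)
= 526 · 0.1979 ≈ 104.09

≈ 104 subscribers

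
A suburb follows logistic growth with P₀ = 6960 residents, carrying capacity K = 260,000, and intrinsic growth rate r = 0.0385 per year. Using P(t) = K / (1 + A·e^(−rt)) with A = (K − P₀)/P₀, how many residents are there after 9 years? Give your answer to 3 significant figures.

A = (260000 − 6960)/6960 = 36.35632
P(9) = 260000 / (1 + 36.35632·e^(−0.0385·9)) = 260000 / (1 + 36.35632·0.707159)
= 260000 / 26.70969 ≈ 9734.29

≈ 9,730 residents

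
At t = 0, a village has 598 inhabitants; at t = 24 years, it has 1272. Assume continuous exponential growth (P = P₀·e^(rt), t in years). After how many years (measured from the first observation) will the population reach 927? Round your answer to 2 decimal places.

t ≈ 13.94 years

r = ln(1272/598) / 24 ≈ 0.031448 per year
t = ln(927/598) / r = 0.43836 / 0.031448 ≈ 13.939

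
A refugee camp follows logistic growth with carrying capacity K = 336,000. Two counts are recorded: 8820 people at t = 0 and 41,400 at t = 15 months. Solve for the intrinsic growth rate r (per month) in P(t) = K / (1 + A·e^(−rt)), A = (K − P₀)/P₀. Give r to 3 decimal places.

r ≈ 0.110 per month

A = (336000 − 8820)/8820 = 37.09524
41400 = 336000/(1 + 37.09524·e^(−r·15)) → e^(−15r) = (8.11594 − 1)/37.09524 = 0.191829
r = −ln(0.191829)/15 = 1.65115/15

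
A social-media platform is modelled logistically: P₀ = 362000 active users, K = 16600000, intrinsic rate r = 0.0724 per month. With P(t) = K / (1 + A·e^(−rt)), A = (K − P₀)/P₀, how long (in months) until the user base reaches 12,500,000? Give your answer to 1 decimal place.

A = (16600000 − 362000)/362000 = 44.85635
12500000 = 16600000/(1 + 44.85635·e^(−0.0724t)) → 1 + 44.85635·e^(−0.0724t) = 1.328
e^(−0.0724t) = 0.007312 → t = ln(136.75718)/0.0724 = 4.91821/0.0724

t ≈ 67.9 months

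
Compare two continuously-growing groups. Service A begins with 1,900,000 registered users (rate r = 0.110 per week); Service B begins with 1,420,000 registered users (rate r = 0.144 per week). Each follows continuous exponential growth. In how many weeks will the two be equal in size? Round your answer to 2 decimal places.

1900000·e^(0.11t) = 1420000·e^(0.144t)
1900000/1420000 = e^((0.144 − 0.11)t) → ln(1.33803) = 0.034·t
t = 0.2912 / 0.034

t ≈ 8.56 weeks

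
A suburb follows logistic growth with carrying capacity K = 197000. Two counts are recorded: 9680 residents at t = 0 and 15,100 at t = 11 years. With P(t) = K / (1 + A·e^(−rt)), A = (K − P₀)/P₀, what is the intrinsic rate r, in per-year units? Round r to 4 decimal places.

r ≈ 0.0431 per year

A = (197000 − 9680)/9680 = 19.35124
15100 = 197000/(1 + 19.35124·e^(−r·11)) → e^(−11r) = (13.04636 − 1)/19.35124 = 0.622511
r = −ln(0.622511)/11 = 0.47399/11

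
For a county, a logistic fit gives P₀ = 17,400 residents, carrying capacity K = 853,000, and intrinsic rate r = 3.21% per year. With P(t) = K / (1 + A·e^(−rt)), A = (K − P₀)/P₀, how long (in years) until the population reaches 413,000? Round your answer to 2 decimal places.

t ≈ 118.64 years

A = (853000 − 17400)/17400 = 48.02299
413000 = 853000/(1 + 48.02299·e^(−0.0321t)) → 1 + 48.02299·e^(−0.0321t) = 2.06538
e^(−0.0321t) = 0.022185 → t = ln(45.07612)/0.0321 = 3.80835/0.0321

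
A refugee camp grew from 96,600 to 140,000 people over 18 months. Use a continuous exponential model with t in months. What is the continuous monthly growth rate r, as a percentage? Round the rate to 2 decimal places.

r ≈ 2.06% per month

140000 = 96600 · e^(r·18)
e^(18r) = 140000/96600 = 1.44928
r = ln(1.44928) / 18 = 0.37106 / 18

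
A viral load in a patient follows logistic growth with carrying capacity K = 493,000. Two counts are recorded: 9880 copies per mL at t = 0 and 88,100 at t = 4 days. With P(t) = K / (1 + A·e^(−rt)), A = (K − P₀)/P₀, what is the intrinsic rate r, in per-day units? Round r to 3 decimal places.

A = (493000 − 9880)/9880 = 48.89879
88100 = 493000/(1 + 48.89879·e^(−r·4)) → e^(−4r) = (5.59591 − 1)/48.89879 = 0.093988
r = −ln(0.093988)/4 = 2.36458/4

r ≈ 0.591 per day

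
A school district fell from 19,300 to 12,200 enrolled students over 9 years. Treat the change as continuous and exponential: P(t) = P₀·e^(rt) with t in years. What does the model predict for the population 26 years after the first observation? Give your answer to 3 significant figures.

r = ln(12200/19300) / 9 ≈ -0.050963 per year
P(26) = 19300 · e^(-0.050963·26) = 19300 · 0.26579 ≈ 5129.77

≈ 5,130 enrolled students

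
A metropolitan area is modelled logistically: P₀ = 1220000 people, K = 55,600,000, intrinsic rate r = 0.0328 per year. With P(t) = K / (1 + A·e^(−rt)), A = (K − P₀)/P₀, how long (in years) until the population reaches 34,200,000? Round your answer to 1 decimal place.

t ≈ 130.1 years

A = (55600000 − 1220000)/1220000 = 44.57377
34200000 = 55600000/(1 + 44.57377·e^(−0.0328t)) → 1 + 44.57377·e^(−0.0328t) = 1.62573
e^(−0.0328t) = 0.014038 → t = ln(71.23472)/0.0328 = 4.26598/0.0328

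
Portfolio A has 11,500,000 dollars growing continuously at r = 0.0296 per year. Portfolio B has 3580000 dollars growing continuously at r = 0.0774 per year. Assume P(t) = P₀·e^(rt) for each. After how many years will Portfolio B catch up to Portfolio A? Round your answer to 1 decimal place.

11500000·e^(0.0296t) = 3580000·e^(0.0774t)
11500000/3580000 = e^((0.0774 − 0.0296)t) → ln(3.21229) = 0.0478·t
t = 1.16698 / 0.0478

t ≈ 24.4 years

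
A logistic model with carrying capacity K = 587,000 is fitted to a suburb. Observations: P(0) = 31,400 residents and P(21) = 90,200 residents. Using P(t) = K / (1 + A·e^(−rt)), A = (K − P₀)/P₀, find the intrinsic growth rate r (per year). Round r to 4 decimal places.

A = (587000 − 31400)/31400 = 17.69427
90200 = 587000/(1 + 17.69427·e^(−r·21)) → e^(−21r) = (6.50776 − 1)/17.69427 = 0.311274
r = −ln(0.311274)/21 = 1.16708/21

r ≈ 0.0556 per year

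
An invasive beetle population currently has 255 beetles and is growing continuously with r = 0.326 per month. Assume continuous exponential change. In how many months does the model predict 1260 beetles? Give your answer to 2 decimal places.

t ≈ 4.90 months

1260 = 255 · e^(0.326·t)
t = ln(1260/255) / 0.326 = ln(4.94118) / 0.326 = 1.5976 / 0.326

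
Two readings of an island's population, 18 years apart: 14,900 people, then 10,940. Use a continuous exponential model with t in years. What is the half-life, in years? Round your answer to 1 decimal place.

half-life ≈ 40.4 years

r = ln(10940/14900) / 18 = ln(0.73423) / 18 ≈ -0.017163 per year
half-life = ln 2 / |r| = 0.69315 / 0.017163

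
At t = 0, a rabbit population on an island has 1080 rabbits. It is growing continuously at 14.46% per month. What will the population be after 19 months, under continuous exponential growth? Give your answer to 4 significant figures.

≈ 16,850 rabbits

P(19) = 1080 · e^(0.1446·19) = 1080 · e^(2.7474)
= 1080 · 15.60201 ≈ 16850.17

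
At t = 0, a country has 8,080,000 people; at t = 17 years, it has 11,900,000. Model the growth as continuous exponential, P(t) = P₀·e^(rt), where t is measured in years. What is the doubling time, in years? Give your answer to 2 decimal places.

r = ln(11900000/8080000) / 17 = ln(1.47277) / 17 ≈ 0.022773 per year
doubling time = ln 2 / |r| = 0.69315 / 0.022773

doubling time ≈ 30.44 years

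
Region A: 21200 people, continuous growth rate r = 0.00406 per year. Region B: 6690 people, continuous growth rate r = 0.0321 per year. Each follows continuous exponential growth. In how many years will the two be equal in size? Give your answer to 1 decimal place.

21200·e^(0.00406t) = 6690·e^(0.0321t)
21200/6690 = e^((0.0321 − 0.00406)t) → ln(3.16891) = 0.02804·t
t = 1.15339 / 0.02804

t ≈ 41.1 years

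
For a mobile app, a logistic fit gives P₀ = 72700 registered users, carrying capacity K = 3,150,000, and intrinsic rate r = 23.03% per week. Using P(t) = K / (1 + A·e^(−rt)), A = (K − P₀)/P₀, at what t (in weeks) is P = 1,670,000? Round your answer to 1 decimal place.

t ≈ 16.8 weeks

A = (3150000 − 72700)/72700 = 42.32875
1670000 = 3150000/(1 + 42.32875·e^(−0.2303t)) → 1 + 42.32875·e^(−0.2303t) = 1.88623
e^(−0.2303t) = 0.020937 → t = ln(47.76284)/0.2303 = 3.86625/0.2303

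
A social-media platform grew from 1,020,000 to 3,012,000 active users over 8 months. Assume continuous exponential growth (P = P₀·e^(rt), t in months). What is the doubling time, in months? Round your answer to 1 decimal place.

doubling time ≈ 5.1 months

r = ln(3012000/1020000) / 8 = ln(2.95294) / 8 ≈ 0.13535 per month
doubling time = ln 2 / |r| = 0.69315 / 0.13535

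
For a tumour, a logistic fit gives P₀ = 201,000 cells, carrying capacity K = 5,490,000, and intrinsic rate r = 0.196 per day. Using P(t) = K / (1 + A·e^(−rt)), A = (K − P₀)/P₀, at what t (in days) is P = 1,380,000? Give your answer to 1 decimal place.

A = (5490000 − 201000)/201000 = 26.31343
1380000 = 5490000/(1 + 26.31343·e^(−0.196t)) → 1 + 26.31343·e^(−0.196t) = 3.97826
e^(−0.196t) = 0.113184 → t = ln(8.83517)/0.196 = 2.17874/0.196

t ≈ 11.1 days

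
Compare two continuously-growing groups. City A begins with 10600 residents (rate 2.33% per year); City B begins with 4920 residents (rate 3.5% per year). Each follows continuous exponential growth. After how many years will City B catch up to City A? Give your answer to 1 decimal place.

10600·e^(0.0233t) = 4920·e^(0.035t)
10600/4920 = e^((0.035 − 0.0233)t) → ln(2.15447) = 0.0117·t
t = 0.76755 / 0.0117

t ≈ 65.6 years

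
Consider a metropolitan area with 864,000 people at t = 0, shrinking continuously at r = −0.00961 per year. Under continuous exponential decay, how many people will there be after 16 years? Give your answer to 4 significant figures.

P(16) = 864000 · e^(-0.00961·16) = 864000 · e^(-0.15376)
= 864000 · 0.85748 ≈ 740860.81

≈ 740,900 people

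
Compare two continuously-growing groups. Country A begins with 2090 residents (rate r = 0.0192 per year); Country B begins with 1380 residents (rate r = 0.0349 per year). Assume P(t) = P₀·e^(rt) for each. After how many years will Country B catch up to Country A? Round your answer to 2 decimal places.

t ≈ 26.44 years

2090·e^(0.0192t) = 1380·e^(0.0349t)
2090/1380 = e^((0.0349 − 0.0192)t) → ln(1.51449) = 0.0157·t
t = 0.41508 / 0.0157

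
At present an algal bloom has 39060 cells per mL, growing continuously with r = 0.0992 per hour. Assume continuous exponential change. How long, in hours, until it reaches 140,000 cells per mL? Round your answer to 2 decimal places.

140000 = 39060 · e^(0.0992·t)
t = ln(140000/39060) / 0.0992 = ln(3.58423) / 0.0992 = 1.27654 / 0.0992

t ≈ 12.87 hours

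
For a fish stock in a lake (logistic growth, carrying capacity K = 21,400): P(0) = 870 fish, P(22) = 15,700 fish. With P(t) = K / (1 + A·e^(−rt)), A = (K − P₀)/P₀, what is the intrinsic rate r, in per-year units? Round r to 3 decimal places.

A = (21400 − 870)/870 = 23.5977
15700 = 21400/(1 + 23.5977·e^(−r·22)) → e^(−22r) = (1.36306 − 1)/23.5977 = 0.015385
r = −ln(0.015385)/22 = 4.17434/22

r ≈ 0.190 per year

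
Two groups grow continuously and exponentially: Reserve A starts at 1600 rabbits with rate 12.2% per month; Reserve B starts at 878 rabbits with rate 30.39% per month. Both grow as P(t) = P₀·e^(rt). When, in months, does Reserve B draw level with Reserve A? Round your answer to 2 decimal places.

1600·e^(0.122t) = 878·e^(0.3039t)
1600/878 = e^((0.3039 − 0.122)t) → ln(1.82232) = 0.1819·t
t = 0.60011 / 0.1819

t ≈ 3.30 months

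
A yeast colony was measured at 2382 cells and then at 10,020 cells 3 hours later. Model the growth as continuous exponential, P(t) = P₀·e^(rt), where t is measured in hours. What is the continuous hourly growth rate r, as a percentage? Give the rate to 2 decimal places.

10020 = 2382 · e^(r·3)
e^(3r) = 10020/2382 = 4.20655
r = ln(4.20655) / 3 = 1.43664 / 3

r ≈ 47.89% per hour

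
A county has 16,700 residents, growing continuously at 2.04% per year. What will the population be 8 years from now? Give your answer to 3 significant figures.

≈ 19,700 residents

P(8) = 16700 · e^(0.0204·8) = 16700 · e^(0.1632)
= 16700 · 1.17727 ≈ 19660.44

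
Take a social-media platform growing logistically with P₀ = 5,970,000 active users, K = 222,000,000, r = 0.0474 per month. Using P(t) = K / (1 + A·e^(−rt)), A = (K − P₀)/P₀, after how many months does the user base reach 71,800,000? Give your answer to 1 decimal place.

t ≈ 60.1 months

A = (222000000 − 5970000)/5970000 = 36.18593
71800000 = 222000000/(1 + 36.18593·e^(−0.0474t)) → 1 + 36.18593·e^(−0.0474t) = 3.09192
e^(−0.0474t) = 0.05781 → t = ln(17.29793)/0.0474 = 2.85059/0.0474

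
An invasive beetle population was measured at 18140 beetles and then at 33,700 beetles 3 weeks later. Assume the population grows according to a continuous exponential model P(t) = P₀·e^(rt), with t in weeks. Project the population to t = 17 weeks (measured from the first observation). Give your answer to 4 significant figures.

r = ln(33700/18140) / 3 ≈ 0.206459 per week
P(17) = 18140 · e^(0.206459·17) = 18140 · 33.44194 ≈ 606636.85

≈ 606,600 beetles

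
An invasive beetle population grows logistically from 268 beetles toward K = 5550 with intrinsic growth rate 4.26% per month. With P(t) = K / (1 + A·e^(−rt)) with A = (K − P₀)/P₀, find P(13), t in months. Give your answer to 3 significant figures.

A = (5550 − 268)/268 = 19.70896
P(13) = 5550 / (1 + 19.70896·e^(−0.0426·13)) = 5550 / (1 + 19.70896·0.574762)
= 5550 / 12.32795 ≈ 450.2

≈ 450 beetles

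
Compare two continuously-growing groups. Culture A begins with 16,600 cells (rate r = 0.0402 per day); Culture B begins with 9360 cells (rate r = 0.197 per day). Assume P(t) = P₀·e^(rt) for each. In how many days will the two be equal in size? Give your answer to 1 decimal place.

16600·e^(0.0402t) = 9360·e^(0.197t)
16600/9360 = e^((0.197 − 0.0402)t) → ln(1.7735) = 0.1568·t
t = 0.57296 / 0.1568

t ≈ 3.7 days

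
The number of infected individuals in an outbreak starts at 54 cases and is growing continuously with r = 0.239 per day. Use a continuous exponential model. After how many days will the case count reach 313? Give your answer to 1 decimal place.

t ≈ 7.4 days

313 = 54 · e^(0.239·t)
t = ln(313/54) / 0.239 = ln(5.7963) / 0.239 = 1.75722 / 0.239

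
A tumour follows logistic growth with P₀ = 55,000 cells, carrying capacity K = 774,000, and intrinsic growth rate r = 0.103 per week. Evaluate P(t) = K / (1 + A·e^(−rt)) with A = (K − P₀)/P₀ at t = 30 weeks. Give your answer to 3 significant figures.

≈ 485,000 cells

A = (774000 − 55000)/55000 = 13.07273
P(30) = 774000 / (1 + 13.07273·e^(−0.103·30)) = 774000 / (1 + 13.07273·0.045502)
= 774000 / 1.59483 ≈ 485316.77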